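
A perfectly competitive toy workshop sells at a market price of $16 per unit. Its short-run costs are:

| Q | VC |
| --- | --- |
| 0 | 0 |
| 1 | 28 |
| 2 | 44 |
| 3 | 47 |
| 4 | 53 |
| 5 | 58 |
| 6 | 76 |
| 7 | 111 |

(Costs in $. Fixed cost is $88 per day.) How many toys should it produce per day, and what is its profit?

Tabulate TR − TC: Q=0: -88; Q=1: -100; Q=2: -100; Q=3: -87; Q=4: -77; Q=5: -66; Q=6: -68; Q=7: -87.
Profit is maximized at Q = 5. AVC there is 58/5 = $11.60 ≤ P, so producing beats shutting down (which would give -$88).

Q = 5; profit = -$66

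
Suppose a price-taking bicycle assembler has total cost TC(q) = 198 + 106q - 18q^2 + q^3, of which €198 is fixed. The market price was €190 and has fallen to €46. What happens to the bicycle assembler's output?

Output falls from 14 to 10

MC = 106 - 36q + 3q^2; the shutdown threshold is min AVC = €25 (at q = 9).
With P = €190 above the shutdown price, P = MC gives q = 14.
At P = €46 ≥ min AVC, set P = MC: q = 10. The firm stays open but cuts output.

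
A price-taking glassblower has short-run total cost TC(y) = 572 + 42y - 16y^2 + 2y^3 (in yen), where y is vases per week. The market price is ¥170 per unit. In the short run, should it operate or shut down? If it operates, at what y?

Produce at y = 8

Strip out fixed cost: VC = 42y - 16y^2 + 2y^3. Then AVC = 42 - 16y + 2y^2 and MC = 42 - 32y + 6y^2.
The AVC parabola has its vertex at y = 16/4 = 4, where AVC = 42 - 16·4 + 2·4^2 = ¥10.
Since P = ¥170 ≥ min AVC = ¥10, price covers variable cost and the firm should produce.
Set P = MC: 170 = 42 - 32y + 6y^2 → -128 - 32y + 6y^2 = 0. The roots are y = -8/3 and y = 8; the profit-maximizing output is on the rising part of MC, so y* = 8.
Check: AVC at y = 8 is ¥42 ≤ P, so revenue covers variable cost.
Profit = P·y − TC = 170·8 − 908 = ¥452.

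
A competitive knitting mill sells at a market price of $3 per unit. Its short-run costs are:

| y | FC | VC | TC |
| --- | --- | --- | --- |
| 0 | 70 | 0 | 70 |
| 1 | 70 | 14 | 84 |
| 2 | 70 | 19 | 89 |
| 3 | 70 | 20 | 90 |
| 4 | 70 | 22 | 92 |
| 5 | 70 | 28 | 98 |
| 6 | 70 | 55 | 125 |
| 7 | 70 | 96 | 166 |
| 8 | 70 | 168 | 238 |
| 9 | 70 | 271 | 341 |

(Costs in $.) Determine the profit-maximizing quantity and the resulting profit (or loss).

Compute π = P·y − TC at each output: y=0: -70; y=1: -81; y=2: -83; y=3: -81; y=4: -80; y=5: -83; y=6: -107; y=7: -145; y=8: -214; y=9: -314.
Profit is highest at y = 0. Equivalently, the lowest AVC in the table is 22/4 ≈ $5.50 at y = 4, and P = $3 falls below it — price never covers variable cost, so the firm shuts down and loses only its fixed cost.

y = 0 (shut down); profit = -$70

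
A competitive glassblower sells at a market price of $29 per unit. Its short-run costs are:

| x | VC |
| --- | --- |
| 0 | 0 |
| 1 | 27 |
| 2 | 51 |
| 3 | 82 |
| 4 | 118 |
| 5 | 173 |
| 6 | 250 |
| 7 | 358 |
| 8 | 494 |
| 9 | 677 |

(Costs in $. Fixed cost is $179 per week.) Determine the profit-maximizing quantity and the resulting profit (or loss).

Profit at each row (π = 29x − TC): x=0: -179; x=1: -177; x=2: -172; x=3: -174; x=4: -181; x=5: -207; x=6: -255; x=7: -334; x=8: -441; x=9: -595.
Profit is maximized at x = 2. AVC there is 51/2 = $25.50 ≤ P, so producing beats shutting down (which would give -$179).

x = 2; profit = -$172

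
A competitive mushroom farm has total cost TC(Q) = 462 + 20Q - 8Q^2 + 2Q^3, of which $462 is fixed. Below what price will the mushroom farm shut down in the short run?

Short-run supply begins at min AVC. From VC = 20Q - 8Q^2 + 2Q^3, AVC = 20 - 8Q + 2Q^2.
At the minimum of AVC, MC = AVC. MC = 20 - 16Q + 6Q^2; setting MC = AVC gives 4Q^2 - 8Q = 0, so Q = 2. min AVC = 12.
The firm shuts down for any P below $12.

$12 per unit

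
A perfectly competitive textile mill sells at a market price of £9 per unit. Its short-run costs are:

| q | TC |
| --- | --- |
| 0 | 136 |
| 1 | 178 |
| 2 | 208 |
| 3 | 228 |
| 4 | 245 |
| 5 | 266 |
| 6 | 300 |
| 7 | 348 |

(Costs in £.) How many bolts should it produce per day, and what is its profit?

q = 0 (shut down); profit = -£136

Profit at each row (π = 9q − TC): q=0: -136; q=1: -169; q=2: -190; q=3: -201; q=4: -209; q=5: -221; q=6: -246; q=7: -285.
Profit is highest at q = 0. Equivalently, the lowest AVC in the table is 130/5 ≈ £26 at q = 5, and P = £9 falls below it — price never covers variable cost, so the firm shuts down and loses only its fixed cost.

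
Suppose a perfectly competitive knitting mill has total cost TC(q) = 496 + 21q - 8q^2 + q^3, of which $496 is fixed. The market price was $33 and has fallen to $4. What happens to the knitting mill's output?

Output falls from 6 to 0 (the firm shuts down)

MC = 21 - 16q + 3q^2; the shutdown threshold is min AVC = $5 (at q = 4).
With P = $33 above the shutdown price, P = MC gives q = 6.
At P = $4 < min AVC = $5, price no longer covers variable cost at any output, so the firm shuts down: q = 0.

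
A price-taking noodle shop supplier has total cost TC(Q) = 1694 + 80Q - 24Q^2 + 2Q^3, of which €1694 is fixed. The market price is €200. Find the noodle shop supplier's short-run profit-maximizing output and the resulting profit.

Profit = -€94 at Q = 10

AVC = 80 - 24Q + 2Q^2; min AVC = €8 at Q = 6. Since P = €200 ≥ min AVC, the firm produces.
MC = 80 - 48Q + 6Q^2. Setting P = MC and taking the root on the rising branch gives Q* = 10.
TR = 200·10 = 2000. TC = 1694 + 400 = 2094. Profit = 2000 − 2094 = -€94.
That loss of €94 beats the €1694 the firm would lose by shutting down; producing recovers €1600 of fixed cost.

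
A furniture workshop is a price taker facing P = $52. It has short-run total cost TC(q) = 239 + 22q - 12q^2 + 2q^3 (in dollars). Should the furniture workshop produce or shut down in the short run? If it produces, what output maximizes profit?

Produce at q = 5

Strip out fixed cost: VC = 22q - 12q^2 + 2q^3. Then AVC = 22 - 12q + 2q^2 and MC = 22 - 24q + 6q^2.
The AVC parabola has its vertex at q = 12/4 = 3, where AVC = 22 - 12·3 + 2·3^2 = $4.
P = $52 exceeds min AVC = $4, so the firm stays open.
Set P = MC: 52 = 22 - 24q + 6q^2 → -30 - 24q + 6q^2 = 0. The roots are q = -1 and q = 5; the profit-maximizing output is on the rising part of MC, so q* = 5.
Check: AVC at q = 5 is $12 ≤ P, so revenue covers variable cost.
Profit = P·q − TC = 52·5 − 299 = -$39, a loss, but smaller than the $239 fixed cost the firm would lose by shutting down.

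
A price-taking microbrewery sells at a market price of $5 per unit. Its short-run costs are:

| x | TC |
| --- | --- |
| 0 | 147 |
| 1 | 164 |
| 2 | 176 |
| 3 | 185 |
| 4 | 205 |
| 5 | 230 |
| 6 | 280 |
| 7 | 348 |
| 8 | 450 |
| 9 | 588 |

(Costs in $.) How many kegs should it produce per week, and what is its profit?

x = 0 (shut down); profit = -$147

Compute π = P·x − TC at each output: x=0: -147; x=1: -159; x=2: -166; x=3: -170; x=4: -185; x=5: -205; x=6: -250; x=7: -313; x=8: -410; x=9: -543.
Profit is highest at x = 0. Equivalently, the lowest AVC in the table is 38/3 ≈ $12.67 at x = 3, and P = $5 falls below it — price never covers variable cost, so the firm shuts down and loses only its fixed cost.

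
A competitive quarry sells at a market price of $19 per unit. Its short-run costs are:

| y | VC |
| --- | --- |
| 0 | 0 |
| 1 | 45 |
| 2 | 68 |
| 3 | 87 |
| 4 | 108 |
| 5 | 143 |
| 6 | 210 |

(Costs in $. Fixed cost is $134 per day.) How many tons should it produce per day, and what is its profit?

Compute π = P·y − TC at each output: y=0: -134; y=1: -160; y=2: -164; y=3: -164; y=4: -166; y=5: -182; y=6: -230.
Profit is highest at y = 0. Equivalently, the lowest AVC in the table is 108/4 ≈ $27 at y = 4, and P = $19 falls below it — price never covers variable cost, so the firm shuts down and loses only its fixed cost.

y = 0 (shut down); profit = -$134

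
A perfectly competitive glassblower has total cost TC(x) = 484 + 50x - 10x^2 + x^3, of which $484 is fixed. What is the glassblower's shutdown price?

$25 per unit

The shutdown price is the minimum of AVC. VC = 50x - 10x^2 + x^3, so AVC = 50 - 10x + x^2.
At the minimum of AVC, MC = AVC. MC = 50 - 20x + 3x^2; setting MC = AVC gives 2x^2 - 10x = 0, so x = 5. min AVC = 25.
The firm shuts down for any P below $25.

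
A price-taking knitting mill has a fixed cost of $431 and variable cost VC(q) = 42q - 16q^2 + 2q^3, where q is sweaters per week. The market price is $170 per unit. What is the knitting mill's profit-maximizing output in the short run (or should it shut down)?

Strip out fixed cost: VC = 42q - 16q^2 + 2q^3. Then AVC = 42 - 16q + 2q^2 and MC = 42 - 32q + 6q^2.
AVC is minimized where dAVC/dq = -16 + 4q = 0, at q = 4; min AVC = 42 - 16·4 + 2·4^2 = $10.
Since P = $170 ≥ min AVC = $10, price covers variable cost and the firm should produce.
Set P = MC: 170 = 42 - 32q + 6q^2 → -128 - 32q + 6q^2 = 0. The roots are q = -8/3 and q = 8; the profit-maximizing output is on the rising part of MC, so q* = 8.
Check: AVC at q = 8 is $42 ≤ P, so revenue covers variable cost.
Profit = P·q − TC = 170·8 − 767 = $593.

Produce at q = 8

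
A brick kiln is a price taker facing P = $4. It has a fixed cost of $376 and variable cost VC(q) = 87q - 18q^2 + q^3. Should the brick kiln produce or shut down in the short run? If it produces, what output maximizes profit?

From TC, MC = TC'(q) = 87 - 36q + 3q^2 and AVC = VC/q = 87 - 18q + q^2.
The AVC parabola has its vertex at q = 18/2 = 9, where AVC = 87 - 18·9 + 9^2 = $6.
With P < min AVC ($4 < $6), every unit sold adds to the loss.
Shutting down limits the loss to fixed cost, $376.

Shut down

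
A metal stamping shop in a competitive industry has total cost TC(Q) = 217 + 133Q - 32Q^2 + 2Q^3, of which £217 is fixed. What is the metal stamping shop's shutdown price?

£5 per unit

Short-run supply begins at min AVC. From VC = 133Q - 32Q^2 + 2Q^3, AVC = 133 - 32Q + 2Q^2.
dAVC/dQ = -32 + 4Q = 0 gives Q = 8. min AVC = 133 - 32·8 + 2·8^2 = 5.
The firm shuts down for any P below £5.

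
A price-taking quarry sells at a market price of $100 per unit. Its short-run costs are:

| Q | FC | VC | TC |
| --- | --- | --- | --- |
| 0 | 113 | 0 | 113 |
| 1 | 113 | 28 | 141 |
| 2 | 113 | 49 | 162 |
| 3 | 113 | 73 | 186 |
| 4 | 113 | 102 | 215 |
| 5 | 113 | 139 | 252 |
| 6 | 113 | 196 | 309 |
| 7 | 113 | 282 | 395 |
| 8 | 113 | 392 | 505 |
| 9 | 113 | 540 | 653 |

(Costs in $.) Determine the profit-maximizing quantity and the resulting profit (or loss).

Compute π = P·Q − TC at each output: Q=0: -113; Q=1: -41; Q=2: 38; Q=3: 114; Q=4: 185; Q=5: 248; Q=6: 291; Q=7: 305; Q=8: 295; Q=9: 247.
Profit is maximized at Q = 7. AVC there is 282/7 = $40.29 ≤ P, so producing beats shutting down (which would give -$113).

Q = 7; profit = $305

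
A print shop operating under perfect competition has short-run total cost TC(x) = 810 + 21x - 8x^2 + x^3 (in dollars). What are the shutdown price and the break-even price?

Shutdown price = $5; break-even price = $120

AVC = 21 - 8x + x^2; minimized at x = 4, giving min AVC = $5. That is the shutdown price.
ATC = 810/x + 21 - 8x + x^2. Setting dATC/dx = −810/x^2 − 8 + 2x = 0 gives x = 9 (since 2·9^3 − 8·9^2 = 810).
min ATC = 810/9 + 21 − 8·9 + 9^2 = $120. That is the break-even price.
Between these two prices the firm operates at a loss; above $120 it earns a profit.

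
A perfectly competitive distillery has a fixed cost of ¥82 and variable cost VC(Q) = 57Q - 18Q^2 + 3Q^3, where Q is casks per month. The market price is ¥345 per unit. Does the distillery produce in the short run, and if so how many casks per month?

Strip out fixed cost: VC = 57Q - 18Q^2 + 3Q^3. Then AVC = 57 - 18Q + 3Q^2 and MC = 57 - 36Q + 9Q^2.
The AVC parabola has its vertex at Q = 18/6 = 3, where AVC = 57 - 18·3 + 3·3^2 = ¥30.
Because ¥345 ≥ ¥30, revenue can cover variable cost; the firm operates.
Solving P = MC: -288 - 36Q + 9Q^2 = 0 ⇒ Q = -4 or 8. On the upward-sloping branch, Q* = 8.
Check: AVC at Q = 8 is ¥105 ≤ P, so revenue covers variable cost.
Profit = P·Q − TC = 345·8 − 922 = ¥1838.

Produce at Q = 8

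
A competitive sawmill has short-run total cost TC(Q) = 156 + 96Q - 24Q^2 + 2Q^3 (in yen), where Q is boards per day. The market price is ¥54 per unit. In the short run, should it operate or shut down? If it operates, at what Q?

Variable cost is VC = 96Q - 24Q^2 + 2Q^3, so AVC = VC/Q = 96 - 24Q + 2Q^2 and MC = dTC/dQ = 96 - 48Q + 6Q^2.
AVC hits its minimum where MC = AVC, at Q = 6, giving min AVC = 96 - 24·6 + 2·6^2 = ¥24.
Since P = ¥54 ≥ min AVC = ¥24, price covers variable cost and the firm should produce.
P = MC gives 42 - 48Q + 6Q^2 = 0, with roots 1 and 7. Take the larger (rising MC): Q* = 7.
Check: AVC at Q = 7 is ¥26 ≤ P, so revenue covers variable cost.
Profit = P·Q − TC = 54·7 − 338 = ¥40.

Produce at Q = 7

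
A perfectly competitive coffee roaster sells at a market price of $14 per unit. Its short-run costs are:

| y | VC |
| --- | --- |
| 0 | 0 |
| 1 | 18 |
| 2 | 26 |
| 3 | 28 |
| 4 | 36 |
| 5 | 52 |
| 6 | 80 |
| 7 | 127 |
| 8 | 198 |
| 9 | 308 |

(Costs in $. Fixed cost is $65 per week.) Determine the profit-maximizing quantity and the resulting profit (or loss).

Profit at each row (π = 14y − TC): y=0: -65; y=1: -69; y=2: -63; y=3: -51; y=4: -45; y=5: -47; y=6: -61; y=7: -94; y=8: -151; y=9: -247.
Profit is maximized at y = 4. AVC there is 36/4 = $9 ≤ P, so producing beats shutting down (which would give -$65).

y = 4; profit = -$45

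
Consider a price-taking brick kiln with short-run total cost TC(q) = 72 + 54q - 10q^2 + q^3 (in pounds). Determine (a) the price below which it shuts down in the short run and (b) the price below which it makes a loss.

AVC = 54 - 10q + q^2; minimized at q = 5, giving min AVC = £29. That is the shutdown price.
ATC = 72/q + 54 - 10q + q^2. Setting dATC/dq = −72/q^2 − 10 + 2q = 0 gives q = 6 (since 2·6^3 − 10·6^2 = 72).
min ATC = 72/6 + 54 − 10·6 + 6^2 = £42. That is the break-even price.
For £29 ≤ P < £42 the firm produces at a loss; below £29 it shuts down.

Shutdown price = £29; break-even price = £42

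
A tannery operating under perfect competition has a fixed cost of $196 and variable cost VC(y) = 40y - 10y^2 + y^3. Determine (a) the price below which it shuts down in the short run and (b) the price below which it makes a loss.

Shutdown price = $15; break-even price = $47

AVC = 40 - 10y + y^2; minimized at y = 5, giving min AVC = $15. That is the shutdown price.
ATC = 196/y + 40 - 10y + y^2. Setting dATC/dy = −196/y^2 − 10 + 2y = 0 gives y = 7 (since 2·7^3 − 10·7^2 = 196).
min ATC = 196/7 + 40 − 10·7 + 7^2 = $47. That is the break-even price.
Between these two prices the firm operates at a loss; above $47 it earns a profit.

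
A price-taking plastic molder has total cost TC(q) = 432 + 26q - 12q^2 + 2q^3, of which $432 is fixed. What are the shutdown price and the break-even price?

Shutdown price = min AVC. AVC = 26 - 12q + 2q^2, with vertex at q = 3 and minimum $8.
ATC = 432/q + 26 - 12q + 2q^2. Setting dATC/dq = −432/q^2 − 12 + 4q = 0 gives q = 6 (since 4·6^3 − 12·6^2 = 432).
min ATC = 432/6 + 26 − 12·6 + 2·6^2 = $98. That is the break-even price.
Between these two prices the firm operates at a loss; above $98 it earns a profit.

Shutdown price = $8; break-even price = $98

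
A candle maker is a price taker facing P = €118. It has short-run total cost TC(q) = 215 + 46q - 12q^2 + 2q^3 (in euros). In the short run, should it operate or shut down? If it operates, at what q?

Strip out fixed cost: VC = 46q - 12q^2 + 2q^3. Then AVC = 46 - 12q + 2q^2 and MC = 46 - 24q + 6q^2.
The AVC parabola has its vertex at q = 12/4 = 3, where AVC = 46 - 12·3 + 2·3^2 = €28.
Since P = €118 ≥ min AVC = €28, price covers variable cost and the firm should produce.
Solving P = MC: -72 - 24q + 6q^2 = 0 ⇒ q = -2 or 6. On the upward-sloping branch, q* = 6.
Check: AVC at q = 6 is €46 ≤ P, so revenue covers variable cost.
Profit = P·q − TC = 118·6 − 491 = €217.

Produce at q = 6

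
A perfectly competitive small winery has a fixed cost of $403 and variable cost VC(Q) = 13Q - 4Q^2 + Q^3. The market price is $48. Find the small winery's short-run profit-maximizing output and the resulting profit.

AVC = 13 - 4Q + Q^2 has its minimum $9 at Q = 2; price $48 clears that bar, so the firm operates.
MC = 13 - 8Q + 3Q^2. Setting P = MC and taking the root on the rising branch gives Q* = 5.
TR = 48·5 = 240. TC = 403 + 90 = 493. Profit = 240 − 493 = -$253.
Shutting down would mean losing the fixed cost of $403, so operating at a loss of $253 is better by $150.

Profit = -$253 at Q = 5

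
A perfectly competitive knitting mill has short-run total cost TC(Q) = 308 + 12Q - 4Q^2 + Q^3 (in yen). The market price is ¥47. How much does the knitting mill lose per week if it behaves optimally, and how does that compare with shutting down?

AVC = 12 - 4Q + Q^2; min AVC = ¥8 at Q = 2. Since P = ¥47 ≥ min AVC, the firm produces.
With MC = 12 - 8Q + 3Q^2, P = MC on the upward-sloping part at Q* = 5.
TR = 47·5 = 235. TC = 308 + 85 = 393. Profit = 235 − 393 = -¥158.
Shutting down would mean losing the fixed cost of ¥308, so operating at a loss of ¥158 is better by ¥150.

Profit = -¥158 at Q = 5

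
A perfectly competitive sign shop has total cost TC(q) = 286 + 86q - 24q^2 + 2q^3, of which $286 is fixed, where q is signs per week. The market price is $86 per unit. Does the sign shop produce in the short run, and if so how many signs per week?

From TC, MC = TC'(q) = 86 - 48q + 6q^2 and AVC = VC/q = 86 - 24q + 2q^2.
The AVC parabola has its vertex at q = 24/4 = 6, where AVC = 86 - 24·6 + 2·6^2 = $14.
Since P = $86 ≥ min AVC = $14, price covers variable cost and the firm should produce.
Set P = MC: 86 = 86 - 48q + 6q^2 → -48q + 6q^2 = 0. The roots are q = 0 and q = 8; the profit-maximizing output is on the rising part of MC, so q* = 8.
Check: AVC at q = 8 is $22 ≤ P, so revenue covers variable cost.
Profit = P·q − TC = 86·8 − 462 = $226.

Produce at q = 8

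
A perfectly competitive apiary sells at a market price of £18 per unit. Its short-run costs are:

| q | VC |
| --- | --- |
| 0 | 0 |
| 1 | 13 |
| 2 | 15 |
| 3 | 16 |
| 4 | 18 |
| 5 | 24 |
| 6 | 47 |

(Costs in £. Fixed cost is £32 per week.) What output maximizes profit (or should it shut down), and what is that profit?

q = 5; profit = £34

Profit at each row (π = 18q − TC): q=0: -32; q=1: -27; q=2: -11; q=3: 6; q=4: 22; q=5: 34; q=6: 29.
Profit is maximized at q = 5. AVC there is 24/5 = £4.80 ≤ P, so producing beats shutting down (which would give -£32).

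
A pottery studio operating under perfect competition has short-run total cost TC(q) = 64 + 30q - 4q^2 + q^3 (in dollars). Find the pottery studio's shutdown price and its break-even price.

Shutdown price = $26; break-even price = $46

Shutdown price = min AVC. AVC = 30 - 4q + q^2, with vertex at q = 2 and minimum $26.
ATC = 64/q + 30 - 4q + q^2. Setting dATC/dq = −64/q^2 − 4 + 2q = 0 gives q = 4 (since 2·4^3 − 4·4^2 = 64).
min ATC = 64/4 + 30 − 4·4 + 4^2 = $46. That is the break-even price.
For $26 ≤ P < $46 the firm produces at a loss; below $26 it shuts down.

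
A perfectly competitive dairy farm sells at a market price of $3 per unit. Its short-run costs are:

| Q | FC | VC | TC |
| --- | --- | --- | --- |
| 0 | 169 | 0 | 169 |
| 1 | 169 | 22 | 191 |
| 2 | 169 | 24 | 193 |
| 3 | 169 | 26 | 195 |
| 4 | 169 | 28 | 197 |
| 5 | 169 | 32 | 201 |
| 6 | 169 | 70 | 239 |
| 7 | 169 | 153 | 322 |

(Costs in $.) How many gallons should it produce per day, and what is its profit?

Q = 0 (shut down); profit = -$169

Profit at each row (π = 3Q − TC): Q=0: -169; Q=1: -188; Q=2: -187; Q=3: -186; Q=4: -185; Q=5: -186; Q=6: -221; Q=7: -301.
Profit is highest at Q = 0. Equivalently, the lowest AVC in the table is 32/5 ≈ $6.40 at Q = 5, and P = $3 falls below it — price never covers variable cost, so the firm shuts down and loses only its fixed cost.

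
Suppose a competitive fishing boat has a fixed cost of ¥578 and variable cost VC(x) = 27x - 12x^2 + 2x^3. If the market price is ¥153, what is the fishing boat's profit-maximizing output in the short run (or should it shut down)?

Variable cost is VC = 27x - 12x^2 + 2x^3, so AVC = VC/x = 27 - 12x + 2x^2 and MC = dTC/dx = 27 - 24x + 6x^2.
The AVC parabola has its vertex at x = 12/4 = 3, where AVC = 27 - 12·3 + 2·3^2 = ¥9.
Because ¥153 ≥ ¥9, revenue can cover variable cost; the firm operates.
Solving P = MC: -126 - 24x + 6x^2 = 0 ⇒ x = -3 or 7. On the upward-sloping branch, x* = 7.
Check: AVC at x = 7 is ¥41 ≤ P, so revenue covers variable cost.
Profit = P·x − TC = 153·7 − 865 = ¥206.

Produce at x = 7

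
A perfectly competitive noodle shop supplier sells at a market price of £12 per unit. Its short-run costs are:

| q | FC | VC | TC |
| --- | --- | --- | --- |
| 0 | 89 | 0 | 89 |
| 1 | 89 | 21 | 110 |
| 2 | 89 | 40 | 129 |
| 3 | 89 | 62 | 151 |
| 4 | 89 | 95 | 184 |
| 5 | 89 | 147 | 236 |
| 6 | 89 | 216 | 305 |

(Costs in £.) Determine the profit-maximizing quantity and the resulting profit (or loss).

Tabulate TR − TC: q=0: -89; q=1: -98; q=2: -105; q=3: -115; q=4: -136; q=5: -176; q=6: -233.
Profit is highest at q = 0. Equivalently, the lowest AVC in the table is 40/2 ≈ £20 at q = 2, and P = £12 falls below it — price never covers variable cost, so the firm shuts down and loses only its fixed cost.

q = 0 (shut down); profit = -£89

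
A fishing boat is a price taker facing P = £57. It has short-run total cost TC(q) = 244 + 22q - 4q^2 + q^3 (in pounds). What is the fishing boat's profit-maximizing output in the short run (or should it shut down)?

Produce at q = 5

Variable cost is VC = 22q - 4q^2 + q^3, so AVC = VC/q = 22 - 4q + q^2 and MC = dTC/dq = 22 - 8q + 3q^2.
AVC is minimized where dAVC/dq = -4 + 2q = 0, at q = 2; min AVC = 22 - 4·2 + 2^2 = £18.
P = £57 exceeds min AVC = £18, so the firm stays open.
Set P = MC: 57 = 22 - 8q + 3q^2 → -35 - 8q + 3q^2 = 0. The roots are q = -7/3 and q = 5; the profit-maximizing output is on the rising part of MC, so q* = 5.
Check: AVC at q = 5 is £27 ≤ P, so revenue covers variable cost.
Profit = P·q − TC = 57·5 − 379 = -£94, a loss, but smaller than the £244 fixed cost the firm would lose by shutting down.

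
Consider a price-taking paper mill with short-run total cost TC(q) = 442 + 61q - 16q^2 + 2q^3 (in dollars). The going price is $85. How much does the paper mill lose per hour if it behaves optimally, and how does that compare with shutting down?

Profit = -$154 at q = 6

AVC = 61 - 16q + 2q^2 has its minimum $29 at q = 4; price $85 clears that bar, so the firm operates.
With MC = 61 - 32q + 6q^2, P = MC on the upward-sloping part at q* = 6.
TR = 85·6 = 510. TC = 442 + 222 = 664. Profit = 510 − 664 = -$154.
That loss of $154 beats the $442 the firm would lose by shutting down; producing recovers $288 of fixed cost.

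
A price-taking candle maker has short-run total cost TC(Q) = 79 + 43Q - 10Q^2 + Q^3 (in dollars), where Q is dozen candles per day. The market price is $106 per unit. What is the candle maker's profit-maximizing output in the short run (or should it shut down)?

Produce at Q = 9

Variable cost is VC = 43Q - 10Q^2 + Q^3, so AVC = VC/Q = 43 - 10Q + Q^2 and MC = dTC/dQ = 43 - 20Q + 3Q^2.
The AVC parabola has its vertex at Q = 10/2 = 5, where AVC = 43 - 10·5 + 5^2 = $18.
Because $106 ≥ $18, revenue can cover variable cost; the firm operates.
Set P = MC: 106 = 43 - 20Q + 3Q^2 → -63 - 20Q + 3Q^2 = 0. The roots are Q = -7/3 and Q = 9; the profit-maximizing output is on the rising part of MC, so Q* = 9.
Check: AVC at Q = 9 is $34 ≤ P, so revenue covers variable cost.
Profit = P·Q − TC = 106·9 − 385 = $569.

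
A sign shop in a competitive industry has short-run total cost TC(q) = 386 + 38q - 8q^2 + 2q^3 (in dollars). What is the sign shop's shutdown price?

$30 per unit

Short-run supply begins at min AVC. From VC = 38q - 8q^2 + 2q^3, AVC = 38 - 8q + 2q^2.
dAVC/dq = -8 + 4q = 0 gives q = 2. min AVC = 38 - 8·2 + 2·2^2 = 30.
For P < $30 the firm produces nothing.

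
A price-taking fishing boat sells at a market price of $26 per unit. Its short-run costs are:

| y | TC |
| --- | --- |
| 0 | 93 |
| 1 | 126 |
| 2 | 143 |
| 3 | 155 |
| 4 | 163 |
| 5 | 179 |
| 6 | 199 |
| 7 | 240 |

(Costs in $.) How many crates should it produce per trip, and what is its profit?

y = 6; profit = -$43

Profit at each row (π = 26y − TC): y=0: -93; y=1: -100; y=2: -91; y=3: -77; y=4: -59; y=5: -49; y=6: -43; y=7: -58.
Profit is maximized at y = 6. AVC there is 106/6 = $17.67 ≤ P, so producing beats shutting down (which would give -$93).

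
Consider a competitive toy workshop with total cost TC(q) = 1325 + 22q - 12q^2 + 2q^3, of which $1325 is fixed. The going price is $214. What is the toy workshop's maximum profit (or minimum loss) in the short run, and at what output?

Profit = -$45 at q = 8

AVC = 22 - 12q + 2q^2 has its minimum $4 at q = 3; price $214 clears that bar, so the firm operates.
With MC = 22 - 24q + 6q^2, P = MC on the upward-sloping part at q* = 8.
TR = 214·8 = 1712. TC = 1325 + 432 = 1757. Profit = 1712 − 1757 = -$45.
That loss of $45 beats the $1325 the firm would lose by shutting down; producing recovers $1280 of fixed cost.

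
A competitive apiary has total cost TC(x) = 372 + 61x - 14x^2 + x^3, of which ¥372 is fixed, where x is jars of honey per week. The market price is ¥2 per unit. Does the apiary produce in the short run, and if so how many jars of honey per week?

Shut down

Strip out fixed cost: VC = 61x - 14x^2 + x^3. Then AVC = 61 - 14x + x^2 and MC = 61 - 28x + 3x^2.
AVC is minimized where dAVC/dx = -14 + 2x = 0, at x = 7; min AVC = 61 - 14·7 + 7^2 = ¥12.
With P < min AVC (¥2 < ¥12), every unit sold adds to the loss.
Best response: produce nothing and absorb the ¥372 fixed cost.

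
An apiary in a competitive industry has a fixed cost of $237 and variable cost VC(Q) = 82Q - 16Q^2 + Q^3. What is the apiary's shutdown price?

$18 per unit

The firm shuts down when price falls below the minimum of average variable cost. AVC = VC/Q = 82 - 16Q + Q^2.
dAVC/dQ = -16 + 2Q = 0 gives Q = 8. min AVC = 82 - 16·8 + 8^2 = 18.
The firm shuts down for any P below $18.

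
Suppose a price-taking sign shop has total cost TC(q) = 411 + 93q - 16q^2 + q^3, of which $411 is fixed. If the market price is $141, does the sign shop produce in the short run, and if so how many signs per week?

Variable cost is VC = 93q - 16q^2 + q^3, so AVC = VC/q = 93 - 16q + q^2 and MC = dTC/dq = 93 - 32q + 3q^2.
AVC is minimized where dAVC/dq = -16 + 2q = 0, at q = 8; min AVC = 93 - 16·8 + 8^2 = $29.
Since P = $141 ≥ min AVC = $29, price covers variable cost and the firm should produce.
Solving P = MC: -48 - 32q + 3q^2 = 0 ⇒ q = -4/3 or 12. On the upward-sloping branch, q* = 12.
Check: AVC at q = 12 is $45 ≤ P, so revenue covers variable cost.
Profit = P·q − TC = 141·12 − 951 = $741.

Produce at q = 12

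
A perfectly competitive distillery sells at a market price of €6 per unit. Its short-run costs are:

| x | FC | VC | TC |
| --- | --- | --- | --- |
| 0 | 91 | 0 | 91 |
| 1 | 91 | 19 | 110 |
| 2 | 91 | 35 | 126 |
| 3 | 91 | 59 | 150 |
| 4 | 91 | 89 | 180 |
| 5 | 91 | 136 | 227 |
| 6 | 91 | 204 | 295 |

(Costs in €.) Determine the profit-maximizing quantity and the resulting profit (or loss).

x = 0 (shut down); profit = -€91

Profit at each row (π = 6x − TC): x=0: -91; x=1: -104; x=2: -114; x=3: -132; x=4: -156; x=5: -197; x=6: -259.
Profit is highest at x = 0. Equivalently, the lowest AVC in the table is 35/2 ≈ €17.50 at x = 2, and P = €6 falls below it — price never covers variable cost, so the firm shuts down and loses only its fixed cost.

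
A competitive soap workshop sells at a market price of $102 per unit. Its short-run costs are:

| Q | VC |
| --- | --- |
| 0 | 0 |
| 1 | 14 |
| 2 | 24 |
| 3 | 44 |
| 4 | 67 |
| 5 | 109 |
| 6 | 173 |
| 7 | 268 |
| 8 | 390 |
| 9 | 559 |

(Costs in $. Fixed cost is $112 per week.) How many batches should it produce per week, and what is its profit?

Tabulate TR − TC: Q=0: -112; Q=1: -24; Q=2: 68; Q=3: 150; Q=4: 229; Q=5: 289; Q=6: 327; Q=7: 334; Q=8: 314; Q=9: 247.
Profit is maximized at Q = 7. AVC there is 268/7 = $38.29 ≤ P, so producing beats shutting down (which would give -$112).

Q = 7; profit = $334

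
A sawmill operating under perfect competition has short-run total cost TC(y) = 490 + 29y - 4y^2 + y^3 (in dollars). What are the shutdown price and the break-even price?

Shutdown price = $25; break-even price = $120

Shutdown price = min AVC. AVC = 29 - 4y + y^2, with vertex at y = 2 and minimum $25.
ATC = 490/y + 29 - 4y + y^2. Setting dATC/dy = −490/y^2 − 4 + 2y = 0 gives y = 7 (since 2·7^3 − 4·7^2 = 490).
min ATC = 490/7 + 29 − 4·7 + 7^2 = $120. That is the break-even price.
For $25 ≤ P < $120 the firm produces at a loss; below $25 it shuts down.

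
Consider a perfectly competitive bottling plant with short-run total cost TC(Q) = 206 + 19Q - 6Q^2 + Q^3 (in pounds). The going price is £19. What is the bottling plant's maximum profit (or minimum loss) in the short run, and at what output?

AVC = 19 - 6Q + Q^2; min AVC = £10 at Q = 3. Since P = £19 ≥ min AVC, the firm produces.
With MC = 19 - 12Q + 3Q^2, P = MC on the upward-sloping part at Q* = 4.
TR = 19·4 = 76. TC = 206 + 44 = 250. Profit = 76 − 250 = -£174.
By producing, the firm covers all variable cost plus £32 of fixed cost; shutting down would lose the full £206.

Profit = -£174 at Q = 4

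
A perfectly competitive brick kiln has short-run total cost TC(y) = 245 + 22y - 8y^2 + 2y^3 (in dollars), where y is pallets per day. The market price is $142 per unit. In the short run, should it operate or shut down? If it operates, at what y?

Variable cost is VC = 22y - 8y^2 + 2y^3, so AVC = VC/y = 22 - 8y + 2y^2 and MC = dTC/dy = 22 - 16y + 6y^2.
AVC hits its minimum where MC = AVC, at y = 2, giving min AVC = 22 - 8·2 + 2·2^2 = $14.
Since P = $142 ≥ min AVC = $14, price covers variable cost and the firm should produce.
Set P = MC: 142 = 22 - 16y + 6y^2 → -120 - 16y + 6y^2 = 0. The roots are y = -10/3 and y = 6; the profit-maximizing output is on the rising part of MC, so y* = 6.
Check: AVC at y = 6 is $46 ≤ P, so revenue covers variable cost.
Profit = P·y − TC = 142·6 − 521 = $331.

Produce at y = 6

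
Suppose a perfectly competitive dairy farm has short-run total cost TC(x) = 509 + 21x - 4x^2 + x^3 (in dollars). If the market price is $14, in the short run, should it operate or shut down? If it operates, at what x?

Shut down

Variable cost is VC = 21x - 4x^2 + x^3, so AVC = VC/x = 21 - 4x + x^2 and MC = dTC/dx = 21 - 8x + 3x^2.
AVC is minimized where dAVC/dx = -4 + 2x = 0, at x = 2; min AVC = 21 - 4·2 + 2^2 = $17.
Since P = $14 < min AVC = $17, price fails to cover variable cost at any output.
The firm minimizes its loss by shutting down and losing only its fixed cost of $509.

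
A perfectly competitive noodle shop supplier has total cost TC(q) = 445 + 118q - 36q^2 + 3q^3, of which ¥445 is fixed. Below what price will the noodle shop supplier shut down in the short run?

¥10 per unit

The shutdown price is the minimum of AVC. VC = 118q - 36q^2 + 3q^3, so AVC = 118 - 36q + 3q^2.
At the minimum of AVC, MC = AVC. MC = 118 - 72q + 9q^2; setting MC = AVC gives 6q^2 - 36q = 0, so q = 6. min AVC = 10.
The firm shuts down for any P below ¥10.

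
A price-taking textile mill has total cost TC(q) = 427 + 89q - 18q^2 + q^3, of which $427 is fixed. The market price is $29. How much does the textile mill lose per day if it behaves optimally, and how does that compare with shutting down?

Profit = -$227 at q = 10

AVC = 89 - 18q + q^2; min AVC = $8 at q = 9. Since P = $29 ≥ min AVC, the firm produces.
With MC = 89 - 36q + 3q^2, P = MC on the upward-sloping part at q* = 10.
TR = 29·10 = 290. TC = 427 + 90 = 517. Profit = 290 − 517 = -$227.
That loss of $227 beats the $427 the firm would lose by shutting down; producing recovers $200 of fixed cost.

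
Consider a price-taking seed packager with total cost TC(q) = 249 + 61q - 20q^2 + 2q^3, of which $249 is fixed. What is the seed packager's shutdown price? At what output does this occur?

The firm shuts down when price falls below the minimum of average variable cost. AVC = VC/q = 61 - 20q + 2q^2.
dAVC/dq = -20 + 4q = 0 gives q = 5. min AVC = 61 - 20·5 + 2·5^2 = 11.
The firm shuts down for any P below $11.

$11 per unit, at q = 5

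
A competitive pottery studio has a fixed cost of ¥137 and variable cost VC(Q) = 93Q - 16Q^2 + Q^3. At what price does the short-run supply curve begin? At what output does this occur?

The firm shuts down when price falls below the minimum of average variable cost. AVC = VC/Q = 93 - 16Q + Q^2.
At the minimum of AVC, MC = AVC. MC = 93 - 32Q + 3Q^2; setting MC = AVC gives 2Q^2 - 16Q = 0, so Q = 8. min AVC = 29.
For P < ¥29 the firm produces nothing.

¥29 per unit, at Q = 8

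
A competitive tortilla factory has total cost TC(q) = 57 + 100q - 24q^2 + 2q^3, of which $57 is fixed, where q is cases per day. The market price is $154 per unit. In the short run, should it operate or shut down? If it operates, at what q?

Strip out fixed cost: VC = 100q - 24q^2 + 2q^3. Then AVC = 100 - 24q + 2q^2 and MC = 100 - 48q + 6q^2.
AVC hits its minimum where MC = AVC, at q = 6, giving min AVC = 100 - 24·6 + 2·6^2 = $28.
P = $154 exceeds min AVC = $28, so the firm stays open.
P = MC gives -54 - 48q + 6q^2 = 0, with roots -1 and 9. Take the larger (rising MC): q* = 9.
Check: AVC at q = 9 is $46 ≤ P, so revenue covers variable cost.
Profit = P·q − TC = 154·9 − 471 = $915.

Produce at q = 9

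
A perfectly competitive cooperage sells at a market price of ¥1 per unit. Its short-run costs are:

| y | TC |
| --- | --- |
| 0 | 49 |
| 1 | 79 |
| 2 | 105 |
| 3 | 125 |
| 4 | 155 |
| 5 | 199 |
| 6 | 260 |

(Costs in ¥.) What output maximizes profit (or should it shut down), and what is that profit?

y = 0 (shut down); profit = -¥49

Compute π = P·y − TC at each output: y=0: -49; y=1: -78; y=2: -103; y=3: -122; y=4: -151; y=5: -194; y=6: -254.
Profit is highest at y = 0. Equivalently, the lowest AVC in the table is 76/3 ≈ ¥25.33 at y = 3, and P = ¥1 falls below it — price never covers variable cost, so the firm shuts down and loses only its fixed cost.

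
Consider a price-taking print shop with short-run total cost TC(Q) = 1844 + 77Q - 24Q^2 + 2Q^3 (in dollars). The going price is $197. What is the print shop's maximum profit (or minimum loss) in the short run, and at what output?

AVC = 77 - 24Q + 2Q^2 has its minimum $5 at Q = 6; price $197 clears that bar, so the firm operates.
MC = 77 - 48Q + 6Q^2. Setting P = MC and taking the root on the rising branch gives Q* = 10.
TR = 197·10 = 1970. TC = 1844 + 370 = 2214. Profit = 1970 − 2214 = -$244.
That loss of $244 beats the $1844 the firm would lose by shutting down; producing recovers $1600 of fixed cost.

Profit = -$244 at Q = 10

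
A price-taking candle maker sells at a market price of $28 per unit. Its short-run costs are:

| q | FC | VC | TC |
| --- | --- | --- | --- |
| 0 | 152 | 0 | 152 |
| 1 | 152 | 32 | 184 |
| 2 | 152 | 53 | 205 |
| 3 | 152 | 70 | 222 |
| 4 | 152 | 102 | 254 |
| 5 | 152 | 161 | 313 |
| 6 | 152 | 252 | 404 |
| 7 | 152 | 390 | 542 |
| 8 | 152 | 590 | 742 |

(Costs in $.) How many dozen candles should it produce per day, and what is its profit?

q = 3; profit = -$138

Profit at each row (π = 28q − TC): q=0: -152; q=1: -156; q=2: -149; q=3: -138; q=4: -142; q=5: -173; q=6: -236; q=7: -346; q=8: -518.
Profit is maximized at q = 3. AVC there is 70/3 = $23.33 ≤ P, so producing beats shutting down (which would give -$152).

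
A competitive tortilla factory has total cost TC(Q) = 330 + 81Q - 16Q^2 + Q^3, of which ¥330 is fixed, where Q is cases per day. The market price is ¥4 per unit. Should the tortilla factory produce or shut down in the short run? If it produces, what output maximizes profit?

Shut down

Variable cost is VC = 81Q - 16Q^2 + Q^3, so AVC = VC/Q = 81 - 16Q + Q^2 and MC = dTC/dQ = 81 - 32Q + 3Q^2.
AVC hits its minimum where MC = AVC, at Q = 8, giving min AVC = 81 - 16·8 + 8^2 = ¥17.
Since P = ¥4 < min AVC = ¥17, price fails to cover variable cost at any output.
Best response: produce nothing and absorb the ¥330 fixed cost.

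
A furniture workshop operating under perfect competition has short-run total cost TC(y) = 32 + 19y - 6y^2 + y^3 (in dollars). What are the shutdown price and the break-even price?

Shutdown price = $10; break-even price = $19

AVC = 19 - 6y + y^2; minimized at y = 3, giving min AVC = $10. That is the shutdown price.
ATC = 32/y + 19 - 6y + y^2. Setting dATC/dy = −32/y^2 − 6 + 2y = 0 gives y = 4 (since 2·4^3 − 6·4^2 = 32).
min ATC = 32/4 + 19 − 6·4 + 4^2 = $19. That is the break-even price.
Between these two prices the firm operates at a loss; above $19 it earns a profit.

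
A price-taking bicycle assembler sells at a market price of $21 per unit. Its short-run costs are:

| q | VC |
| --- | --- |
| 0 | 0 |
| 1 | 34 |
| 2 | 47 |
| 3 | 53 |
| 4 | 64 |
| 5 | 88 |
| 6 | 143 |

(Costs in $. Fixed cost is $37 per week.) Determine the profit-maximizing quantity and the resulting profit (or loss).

q = 4; profit = -$17

Tabulate TR − TC: q=0: -37; q=1: -50; q=2: -42; q=3: -27; q=4: -17; q=5: -20; q=6: -54.
Profit is maximized at q = 4. AVC there is 64/4 = $16 ≤ P, so producing beats shutting down (which would give -$37).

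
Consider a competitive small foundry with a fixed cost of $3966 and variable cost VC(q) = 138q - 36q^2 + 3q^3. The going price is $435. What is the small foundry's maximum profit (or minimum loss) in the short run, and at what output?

AVC = 138 - 36q + 3q^2 has its minimum $30 at q = 6; price $435 clears that bar, so the firm operates.
MC = 138 - 72q + 9q^2. Setting P = MC and taking the root on the rising branch gives q* = 11.
TR = 435·11 = 4785. TC = 3966 + 1155 = 5121. Profit = 4785 − 5121 = -$336.
Shutting down would mean losing the fixed cost of $3966, so operating at a loss of $336 is better by $3630.

Profit = -$336 at q = 11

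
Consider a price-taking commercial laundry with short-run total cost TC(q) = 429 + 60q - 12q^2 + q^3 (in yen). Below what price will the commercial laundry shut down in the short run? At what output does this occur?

The firm shuts down when price falls below the minimum of average variable cost. AVC = VC/q = 60 - 12q + q^2.
dAVC/dq = -12 + 2q = 0 gives q = 6. min AVC = 60 - 12·6 + 6^2 = 24.
The firm shuts down for any P below ¥24.

¥24 per unit, at q = 6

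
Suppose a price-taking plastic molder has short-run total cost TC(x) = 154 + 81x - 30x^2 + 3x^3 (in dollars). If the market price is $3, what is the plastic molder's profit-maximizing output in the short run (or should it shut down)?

Strip out fixed cost: VC = 81x - 30x^2 + 3x^3. Then AVC = 81 - 30x + 3x^2 and MC = 81 - 60x + 9x^2.
AVC hits its minimum where MC = AVC, at x = 5, giving min AVC = 81 - 30·5 + 3·5^2 = $6.
P = $3 lies below min AVC = $6; no output level covers variable cost.
The firm minimizes its loss by shutting down and losing only its fixed cost of $154.

Shut down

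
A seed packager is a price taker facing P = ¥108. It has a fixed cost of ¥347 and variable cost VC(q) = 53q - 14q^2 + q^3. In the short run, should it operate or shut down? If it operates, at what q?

From TC, MC = TC'(q) = 53 - 28q + 3q^2 and AVC = VC/q = 53 - 14q + q^2.
AVC is minimized where dAVC/dq = -14 + 2q = 0, at q = 7; min AVC = 53 - 14·7 + 7^2 = ¥4.
Since P = ¥108 ≥ min AVC = ¥4, price covers variable cost and the firm should produce.
P = MC gives -55 - 28q + 3q^2 = 0, with roots -5/3 and 11. Take the larger (rising MC): q* = 11.
Check: AVC at q = 11 is ¥20 ≤ P, so revenue covers variable cost.
Profit = P·q − TC = 108·11 − 567 = ¥621.

Produce at q = 11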